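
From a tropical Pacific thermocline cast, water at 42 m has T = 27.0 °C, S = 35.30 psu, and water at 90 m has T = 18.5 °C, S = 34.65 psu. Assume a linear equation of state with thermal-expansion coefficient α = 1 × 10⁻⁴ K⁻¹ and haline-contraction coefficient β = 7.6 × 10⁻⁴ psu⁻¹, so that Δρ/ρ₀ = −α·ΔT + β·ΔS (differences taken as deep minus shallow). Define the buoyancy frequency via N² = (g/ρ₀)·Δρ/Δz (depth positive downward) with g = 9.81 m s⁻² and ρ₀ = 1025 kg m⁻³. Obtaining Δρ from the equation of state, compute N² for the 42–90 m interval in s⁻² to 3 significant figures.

7.28 × 10⁻⁵ s⁻²

ΔT = -8.5 K, ΔS = -0.65 psu (deep − shallow).
Δρ/ρ₀ = −αΔT + βΔS = 8.50 × 10⁻⁴ − 4.94 × 10⁻⁴ = 3.56 × 10⁻⁴, so Δρ ≈ 0.3649 kg m⁻³.
N² = (g/ρ₀)·Δρ/Δz = g·(Δρ/ρ₀)/Δz = 9.81 × 3.56 × 10⁻⁴ / 48 = 7.2758 × 10⁻⁵ s⁻² ≈ 7.28 × 10⁻⁵ s⁻².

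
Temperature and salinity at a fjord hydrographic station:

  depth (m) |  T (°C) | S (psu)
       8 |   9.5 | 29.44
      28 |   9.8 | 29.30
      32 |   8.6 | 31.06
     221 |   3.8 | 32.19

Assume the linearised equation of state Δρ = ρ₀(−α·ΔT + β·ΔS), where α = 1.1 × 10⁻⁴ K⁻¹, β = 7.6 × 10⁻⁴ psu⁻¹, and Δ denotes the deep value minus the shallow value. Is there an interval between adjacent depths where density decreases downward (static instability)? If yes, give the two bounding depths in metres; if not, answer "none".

Evaluate Δρ/ρ₀ = −αΔT + βΔS across each adjacent pair:
  8–28 m: −αΔT+βΔS = −(1.1 × 10⁻⁴)(+0.3)+(7.6 × 10⁻⁴)(-0.14) = -1.4 × 10⁻⁴ → UNSTABLE
  28–32 m: −αΔT+βΔS = −(1.1 × 10⁻⁴)(-1.2)+(7.6 × 10⁻⁴)(+1.76) = 1.5 × 10⁻³ → stable
  32–221 m: −αΔT+βΔS = −(1.1 × 10⁻⁴)(-4.8)+(7.6 × 10⁻⁴)(+1.13) = 1.4 × 10⁻³ → stable
The 8–28 m interval has Δρ < 0: lighter water underlies denser water.

8–28 m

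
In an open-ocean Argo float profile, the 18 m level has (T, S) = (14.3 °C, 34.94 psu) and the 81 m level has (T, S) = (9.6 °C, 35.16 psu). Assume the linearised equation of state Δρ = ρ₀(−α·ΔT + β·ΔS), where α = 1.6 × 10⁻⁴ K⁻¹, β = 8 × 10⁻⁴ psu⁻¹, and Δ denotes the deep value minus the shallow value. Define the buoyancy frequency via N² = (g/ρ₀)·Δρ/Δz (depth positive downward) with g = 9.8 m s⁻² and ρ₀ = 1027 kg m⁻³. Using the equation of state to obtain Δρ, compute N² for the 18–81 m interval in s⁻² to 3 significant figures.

1.44 × 10⁻⁴ s⁻²

ΔT = -4.7 K, ΔS = +0.22 psu (deep − shallow).
Δρ/ρ₀ = −αΔT + βΔS = 7.52 × 10⁻⁴ + 1.76 × 10⁻⁴ = 9.28 × 10⁻⁴, so Δρ ≈ 0.9531 kg m⁻³.
N² = (g/ρ₀)·Δρ/Δz = g·(Δρ/ρ₀)/Δz = 9.8 × 9.28 × 10⁻⁴ / 63 = 1.4436 × 10⁻⁴ s⁻² ≈ 1.44 × 10⁻⁴ s⁻².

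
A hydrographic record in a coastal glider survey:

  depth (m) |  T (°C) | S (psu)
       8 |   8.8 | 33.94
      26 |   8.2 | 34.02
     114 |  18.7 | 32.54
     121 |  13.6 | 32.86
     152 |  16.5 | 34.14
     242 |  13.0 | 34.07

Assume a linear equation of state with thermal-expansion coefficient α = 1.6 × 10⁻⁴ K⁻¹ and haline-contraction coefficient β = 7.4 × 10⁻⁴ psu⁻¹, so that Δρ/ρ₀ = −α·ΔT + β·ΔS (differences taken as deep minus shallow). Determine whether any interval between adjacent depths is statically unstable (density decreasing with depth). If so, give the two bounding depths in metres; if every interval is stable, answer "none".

26–114 m

Evaluate Δρ/ρ₀ = −αΔT + βΔS across each adjacent pair:
  8–26 m: −αΔT+βΔS = −(1.6 × 10⁻⁴)(-0.6)+(7.4 × 10⁻⁴)(+0.08) = 1.6 × 10⁻⁴ → stable
  26–114 m: −αΔT+βΔS = −(1.6 × 10⁻⁴)(+10.5)+(7.4 × 10⁻⁴)(-1.48) = -2.8 × 10⁻³ → UNSTABLE
  114–121 m: −αΔT+βΔS = −(1.6 × 10⁻⁴)(-5.1)+(7.4 × 10⁻⁴)(+0.32) = 1.1 × 10⁻³ → stable
  121–152 m: −αΔT+βΔS = −(1.6 × 10⁻⁴)(+2.9)+(7.4 × 10⁻⁴)(+1.28) = 4.8 × 10⁻⁴ → stable
  152–242 m: −αΔT+βΔS = −(1.6 × 10⁻⁴)(-3.5)+(7.4 × 10⁻⁴)(-0.07) = 5.1 × 10⁻⁴ → stable
The 26–114 m interval has Δρ < 0: lighter water underlies denser water.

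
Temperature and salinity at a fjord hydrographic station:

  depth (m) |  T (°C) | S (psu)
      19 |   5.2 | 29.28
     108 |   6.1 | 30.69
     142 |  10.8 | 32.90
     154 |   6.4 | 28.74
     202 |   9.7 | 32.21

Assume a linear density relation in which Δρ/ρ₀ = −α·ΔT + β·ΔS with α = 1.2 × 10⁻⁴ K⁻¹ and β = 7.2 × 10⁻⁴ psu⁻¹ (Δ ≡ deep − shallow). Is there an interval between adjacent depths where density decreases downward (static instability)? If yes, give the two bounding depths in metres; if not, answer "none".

142–154 m

Evaluate Δρ/ρ₀ = −αΔT + βΔS across each adjacent pair:
  19–108 m: −αΔT+βΔS = −(1.2 × 10⁻⁴)(+0.9)+(7.2 × 10⁻⁴)(+1.41) = 9.1 × 10⁻⁴ → stable
  108–142 m: −αΔT+βΔS = −(1.2 × 10⁻⁴)(+4.7)+(7.2 × 10⁻⁴)(+2.21) = 1.0 × 10⁻³ → stable
  142–154 m: −αΔT+βΔS = −(1.2 × 10⁻⁴)(-4.4)+(7.2 × 10⁻⁴)(-4.16) = -2.5 × 10⁻³ → UNSTABLE
  154–202 m: −αΔT+βΔS = −(1.2 × 10⁻⁴)(+3.3)+(7.2 × 10⁻⁴)(+3.47) = 2.1 × 10⁻³ → stable
The 142–154 m interval has Δρ < 0: lighter water underlies denser water.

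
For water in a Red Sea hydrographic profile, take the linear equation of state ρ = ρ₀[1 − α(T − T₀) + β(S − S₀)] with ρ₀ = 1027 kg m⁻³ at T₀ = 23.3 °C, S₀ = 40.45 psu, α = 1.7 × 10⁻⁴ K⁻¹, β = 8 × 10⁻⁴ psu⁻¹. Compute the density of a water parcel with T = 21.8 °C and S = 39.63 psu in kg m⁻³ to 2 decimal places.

1026.59 kg m⁻³

T − T₀ = -1.5 K, S − S₀ = -0.82 psu.
Bracket = 1 − α·(-1.5) + β·(-0.82) = 1 + (-4.01 × 10⁻⁴) = 0.9995990.
ρ = 1027 × 0.9995990 = 1026.59 kg m⁻³.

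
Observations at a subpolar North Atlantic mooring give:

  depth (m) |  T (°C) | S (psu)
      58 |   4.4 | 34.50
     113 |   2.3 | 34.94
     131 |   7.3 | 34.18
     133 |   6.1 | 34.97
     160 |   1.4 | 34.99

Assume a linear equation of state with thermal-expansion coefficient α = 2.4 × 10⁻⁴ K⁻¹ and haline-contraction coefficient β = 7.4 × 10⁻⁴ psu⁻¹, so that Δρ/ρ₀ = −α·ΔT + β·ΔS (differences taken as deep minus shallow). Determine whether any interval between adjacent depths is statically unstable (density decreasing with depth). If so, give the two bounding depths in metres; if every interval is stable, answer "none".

113–131 m

Evaluate Δρ/ρ₀ = −αΔT + βΔS across each adjacent pair:
  58–113 m: −αΔT+βΔS = −(2.4 × 10⁻⁴)(-2.1)+(7.4 × 10⁻⁴)(+0.44) = 8.3 × 10⁻⁴ → stable
  113–131 m: −αΔT+βΔS = −(2.4 × 10⁻⁴)(+5.0)+(7.4 × 10⁻⁴)(-0.76) = -1.8 × 10⁻³ → UNSTABLE
  131–133 m: −αΔT+βΔS = −(2.4 × 10⁻⁴)(-1.2)+(7.4 × 10⁻⁴)(+0.79) = 8.7 × 10⁻⁴ → stable
  133–160 m: −αΔT+βΔS = −(2.4 × 10⁻⁴)(-4.7)+(7.4 × 10⁻⁴)(+0.02) = 1.1 × 10⁻³ → stable
The 113–131 m interval has Δρ < 0: lighter water underlies denser water.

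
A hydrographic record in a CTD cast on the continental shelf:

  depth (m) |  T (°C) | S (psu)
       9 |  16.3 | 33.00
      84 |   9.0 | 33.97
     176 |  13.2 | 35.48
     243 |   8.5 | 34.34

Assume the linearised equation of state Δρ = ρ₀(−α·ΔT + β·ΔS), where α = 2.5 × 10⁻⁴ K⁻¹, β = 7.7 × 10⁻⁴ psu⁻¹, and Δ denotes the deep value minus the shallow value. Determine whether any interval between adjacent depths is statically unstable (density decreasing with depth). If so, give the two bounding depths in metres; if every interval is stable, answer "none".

Evaluate Δρ/ρ₀ = −αΔT + βΔS across each adjacent pair:
  9–84 m: −αΔT+βΔS = −(2.5 × 10⁻⁴)(-7.3)+(7.7 × 10⁻⁴)(+0.97) = 2.6 × 10⁻³ → stable
  84–176 m: −αΔT+βΔS = −(2.5 × 10⁻⁴)(+4.2)+(7.7 × 10⁻⁴)(+1.51) = 1.1 × 10⁻⁴ → stable
  176–243 m: −αΔT+βΔS = −(2.5 × 10⁻⁴)(-4.7)+(7.7 × 10⁻⁴)(-1.14) = 3.0 × 10⁻⁴ → stable
Every interval has Δρ > 0: the column is stably stratified throughout.

none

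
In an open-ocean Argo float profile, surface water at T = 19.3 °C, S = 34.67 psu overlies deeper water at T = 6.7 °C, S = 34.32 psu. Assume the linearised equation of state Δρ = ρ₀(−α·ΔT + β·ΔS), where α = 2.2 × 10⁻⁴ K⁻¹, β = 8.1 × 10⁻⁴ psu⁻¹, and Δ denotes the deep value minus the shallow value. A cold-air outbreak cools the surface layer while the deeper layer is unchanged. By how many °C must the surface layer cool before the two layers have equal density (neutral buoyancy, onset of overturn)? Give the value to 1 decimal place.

11.3 °C

Neutral buoyancy requires Δρ = 0, i.e. −α(T_deep − T_surf′) + β(S_deep − S_surf) = 0.
T_surf′ = T_deep − (β/α)·ΔS = 6.7 − (8.1 × 10⁻⁴/2.2 × 10⁻⁴)·(-0.35) = 7.989 °C.
Cooling required: 19.3 − (7.989) = 11.311 °C.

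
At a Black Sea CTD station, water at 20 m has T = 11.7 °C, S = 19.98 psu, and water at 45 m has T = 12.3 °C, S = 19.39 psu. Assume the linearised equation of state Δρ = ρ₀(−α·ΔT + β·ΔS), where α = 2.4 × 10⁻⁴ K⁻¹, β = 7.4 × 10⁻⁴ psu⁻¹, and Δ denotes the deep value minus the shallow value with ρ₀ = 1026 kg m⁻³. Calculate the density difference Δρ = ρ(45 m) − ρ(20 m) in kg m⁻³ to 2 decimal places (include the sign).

ΔT = +0.6 K, ΔS = -0.59 psu (deep − shallow).
Δρ/ρ₀ = −(2.4 × 10⁻⁴)(+0.6) + (7.4 × 10⁻⁴)(-0.59) = -5.806 × 10⁻⁴.
Δρ = 1026 × (-5.806 × 10⁻⁴) = -0.60 kg m⁻³.
Negative Δρ: lighter below, statically unstable.

-0.60 kg m⁻³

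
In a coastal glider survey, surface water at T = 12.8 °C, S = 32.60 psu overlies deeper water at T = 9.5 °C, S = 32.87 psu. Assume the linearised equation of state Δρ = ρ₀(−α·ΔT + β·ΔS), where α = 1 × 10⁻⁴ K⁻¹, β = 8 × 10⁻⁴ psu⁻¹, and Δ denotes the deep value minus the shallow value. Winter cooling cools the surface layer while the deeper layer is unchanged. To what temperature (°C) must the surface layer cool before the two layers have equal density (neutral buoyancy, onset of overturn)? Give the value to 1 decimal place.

Neutral buoyancy requires Δρ = 0, i.e. −α(T_deep − T_surf′) + β(S_deep − S_surf) = 0.
T_surf′ = T_deep − (β/α)·ΔS = 9.5 − (8 × 10⁻⁴/1 × 10⁻⁴)·(+0.27) = 7.340 °C.
Cooling required: 12.8 − (7.340) = 5.460 °C.

7.3 °C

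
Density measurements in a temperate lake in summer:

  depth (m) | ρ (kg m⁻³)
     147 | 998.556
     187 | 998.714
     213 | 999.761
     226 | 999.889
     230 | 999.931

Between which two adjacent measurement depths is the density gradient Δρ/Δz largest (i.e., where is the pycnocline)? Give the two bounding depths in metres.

187–213 m

Compute the density gradient over each adjacent pair:
  147–187 m: Δρ/Δz = 0.158/40 = 4.0 × 10⁻³ kg m⁻⁴
  187–213 m: Δρ/Δz = 1.047/26 = 0.040 kg m⁻⁴
  213–226 m: Δρ/Δz = 0.128/13 = 9.8 × 10⁻³ kg m⁻⁴
  226–230 m: Δρ/Δz = 0.042/4 = 0.011 kg m⁻⁴
The largest gradient is in the 187–213 m interval — the pycnocline.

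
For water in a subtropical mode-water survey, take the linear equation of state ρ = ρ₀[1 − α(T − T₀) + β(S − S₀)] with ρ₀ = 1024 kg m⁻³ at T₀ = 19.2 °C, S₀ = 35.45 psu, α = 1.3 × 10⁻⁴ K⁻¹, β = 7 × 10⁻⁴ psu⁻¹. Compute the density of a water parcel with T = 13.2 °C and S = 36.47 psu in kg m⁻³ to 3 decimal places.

T − T₀ = -6.0 K, S − S₀ = +1.02 psu.
Bracket = 1 − α·(-6.0) + β·(+1.02) = 1 + (1.494 × 10⁻³) = 1.0014940.
ρ = 1024 × 1.0014940 = 1025.530 kg m⁻³.

1025.530 kg m⁻³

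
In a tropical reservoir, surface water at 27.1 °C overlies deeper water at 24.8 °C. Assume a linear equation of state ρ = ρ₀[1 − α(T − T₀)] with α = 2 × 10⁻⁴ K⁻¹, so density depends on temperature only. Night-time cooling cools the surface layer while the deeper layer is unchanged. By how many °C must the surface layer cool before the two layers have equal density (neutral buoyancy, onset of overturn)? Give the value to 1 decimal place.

With temperature the only control, equal density requires T_surf′ = T_deep.
T_surf′ = 24.8 °C.
Cooling required: 27.1 − 24.8 = 2.3 °C.

2.3 °C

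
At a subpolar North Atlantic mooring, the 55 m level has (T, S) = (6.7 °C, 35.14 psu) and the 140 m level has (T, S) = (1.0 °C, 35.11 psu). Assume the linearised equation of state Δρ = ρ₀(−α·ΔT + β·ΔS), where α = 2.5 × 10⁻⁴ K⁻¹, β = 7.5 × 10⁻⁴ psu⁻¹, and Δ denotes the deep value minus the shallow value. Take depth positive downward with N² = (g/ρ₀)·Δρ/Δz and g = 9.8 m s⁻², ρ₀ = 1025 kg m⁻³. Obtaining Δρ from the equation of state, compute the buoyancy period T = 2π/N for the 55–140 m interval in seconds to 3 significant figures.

ΔT = -5.7 K, ΔS = -0.03 psu (deep − shallow).
Δρ/ρ₀ = −αΔT + βΔS = 1.425 × 10⁻³ − 2.25 × 10⁻⁵ = 1.4025 × 10⁻³, so Δρ ≈ 1.438 kg m⁻³.
N² = (g/ρ₀)·Δρ/Δz = g·(Δρ/ρ₀)/Δz = 9.8 × 1.4025 × 10⁻³ / 85 = 1.6170 × 10⁻⁴ s⁻².
N = √(1.6170 × 10⁻⁴) = 0.012716 rad s⁻¹ → T = 2π/N = 494.12 s ≈ 494 s.

494 s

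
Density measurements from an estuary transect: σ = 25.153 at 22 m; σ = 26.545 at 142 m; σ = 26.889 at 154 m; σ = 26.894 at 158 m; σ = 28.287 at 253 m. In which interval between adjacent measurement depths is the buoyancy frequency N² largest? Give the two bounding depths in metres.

Compute the density gradient over each adjacent pair:
  22–142 m: Δρ/Δz = 1.392/120 = 0.012 kg m⁻⁴
  142–154 m: Δρ/Δz = 0.344/12 = 0.029 kg m⁻⁴
  154–158 m: Δρ/Δz = 0.005/4 = 1.3 × 10⁻³ kg m⁻⁴
  158–253 m: Δρ/Δz = 1.393/95 = 0.015 kg m⁻⁴
The largest gradient is in the 142–154 m interval — the pycnocline.

142–154 m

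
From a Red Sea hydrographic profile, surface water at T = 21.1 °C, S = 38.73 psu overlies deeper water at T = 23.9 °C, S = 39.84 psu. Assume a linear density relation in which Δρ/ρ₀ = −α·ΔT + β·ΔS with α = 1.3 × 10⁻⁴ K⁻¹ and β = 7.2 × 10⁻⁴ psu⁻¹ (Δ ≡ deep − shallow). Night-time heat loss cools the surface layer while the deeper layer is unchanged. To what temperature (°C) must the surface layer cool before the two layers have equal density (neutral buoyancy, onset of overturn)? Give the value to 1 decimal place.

17.8 °C

Neutral buoyancy requires Δρ = 0, i.e. −α(T_deep − T_surf′) + β(S_deep − S_surf) = 0.
T_surf′ = T_deep − (β/α)·ΔS = 23.9 − (7.2 × 10⁻⁴/1.3 × 10⁻⁴)·(+1.11) = 17.752 °C.
Cooling required: 21.1 − (17.752) = 3.348 °C.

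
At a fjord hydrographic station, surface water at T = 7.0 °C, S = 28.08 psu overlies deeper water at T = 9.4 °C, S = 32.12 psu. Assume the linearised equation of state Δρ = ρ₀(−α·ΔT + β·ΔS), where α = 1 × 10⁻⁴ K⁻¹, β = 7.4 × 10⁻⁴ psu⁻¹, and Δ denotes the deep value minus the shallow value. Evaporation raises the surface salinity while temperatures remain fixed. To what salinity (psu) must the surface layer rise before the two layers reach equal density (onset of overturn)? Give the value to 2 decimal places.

Neutral buoyancy requires −α(T_deep − T_surf) + β(S_deep − S_surf′) = 0.
S_surf′ = S_deep − (α/β)·ΔT = 32.12 − (1 × 10⁻⁴/7.4 × 10⁻⁴)·(+2.4) = 31.7957 psu.
Increase required: 31.7957 − 28.08 = 3.7157 psu.

31.80 psu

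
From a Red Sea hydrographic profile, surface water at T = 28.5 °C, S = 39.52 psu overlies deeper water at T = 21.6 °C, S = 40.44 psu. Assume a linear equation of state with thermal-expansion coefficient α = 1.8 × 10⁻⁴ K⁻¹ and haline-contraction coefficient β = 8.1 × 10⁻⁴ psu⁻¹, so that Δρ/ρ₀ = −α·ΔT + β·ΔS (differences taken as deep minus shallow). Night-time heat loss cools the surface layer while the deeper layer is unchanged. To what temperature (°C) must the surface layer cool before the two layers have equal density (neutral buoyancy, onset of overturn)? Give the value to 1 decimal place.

17.5 °C

Neutral buoyancy requires Δρ = 0, i.e. −α(T_deep − T_surf′) + β(S_deep − S_surf) = 0.
T_surf′ = T_deep − (β/α)·ΔS = 21.6 − (8.1 × 10⁻⁴/1.8 × 10⁻⁴)·(+0.92) = 17.460 °C.
Cooling required: 28.5 − (17.460) = 11.040 °C.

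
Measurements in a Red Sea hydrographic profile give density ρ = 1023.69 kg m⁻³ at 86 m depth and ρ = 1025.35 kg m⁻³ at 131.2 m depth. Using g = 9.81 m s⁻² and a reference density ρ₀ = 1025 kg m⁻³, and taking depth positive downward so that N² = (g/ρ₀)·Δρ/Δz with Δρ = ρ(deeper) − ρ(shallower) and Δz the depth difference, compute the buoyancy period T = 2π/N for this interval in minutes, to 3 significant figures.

5.59 min

Δρ = 1025.35 − 1023.69 = 1.66 kg m⁻³ over Δz = 131.2 − 86 = 45.2 m.
N² = (9.81/1025) × (1.66/45.2) = 3.5149 × 10⁻⁴ s⁻².
N = √(3.5149 × 10⁻⁴) = 0.018748 rad s⁻¹, so T = 2π/N = 335.14 s = 5.5857 min ≈ 5.59 min.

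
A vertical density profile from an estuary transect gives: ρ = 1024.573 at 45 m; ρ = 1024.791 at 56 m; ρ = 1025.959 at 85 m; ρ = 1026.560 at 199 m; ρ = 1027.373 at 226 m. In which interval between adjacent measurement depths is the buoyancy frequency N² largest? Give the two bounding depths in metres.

56–85 m

Compute the density gradient over each adjacent pair:
  45–56 m: Δρ/Δz = 0.218/11 = 0.020 kg m⁻⁴
  56–85 m: Δρ/Δz = 1.168/29 = 0.040 kg m⁻⁴
  85–199 m: Δρ/Δz = 0.601/114 = 5.3 × 10⁻³ kg m⁻⁴
  199–226 m: Δρ/Δz = 0.813/27 = 0.030 kg m⁻⁴
The largest gradient is in the 56–85 m interval — the pycnocline.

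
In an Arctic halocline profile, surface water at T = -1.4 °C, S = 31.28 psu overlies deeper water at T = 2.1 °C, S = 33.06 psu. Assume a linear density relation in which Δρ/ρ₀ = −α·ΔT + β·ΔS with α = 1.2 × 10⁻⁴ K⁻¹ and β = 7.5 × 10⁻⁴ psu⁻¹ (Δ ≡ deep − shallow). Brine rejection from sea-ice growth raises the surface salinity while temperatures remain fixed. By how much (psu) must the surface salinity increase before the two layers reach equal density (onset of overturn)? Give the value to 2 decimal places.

1.22 psu

Neutral buoyancy requires −α(T_deep − T_surf) + β(S_deep − S_surf′) = 0.
S_surf′ = S_deep − (α/β)·ΔT = 33.06 − (1.2 × 10⁻⁴/7.5 × 10⁻⁴)·(+3.5) = 32.5000 psu.
Increase required: 32.5000 − 31.28 = 1.2200 psu.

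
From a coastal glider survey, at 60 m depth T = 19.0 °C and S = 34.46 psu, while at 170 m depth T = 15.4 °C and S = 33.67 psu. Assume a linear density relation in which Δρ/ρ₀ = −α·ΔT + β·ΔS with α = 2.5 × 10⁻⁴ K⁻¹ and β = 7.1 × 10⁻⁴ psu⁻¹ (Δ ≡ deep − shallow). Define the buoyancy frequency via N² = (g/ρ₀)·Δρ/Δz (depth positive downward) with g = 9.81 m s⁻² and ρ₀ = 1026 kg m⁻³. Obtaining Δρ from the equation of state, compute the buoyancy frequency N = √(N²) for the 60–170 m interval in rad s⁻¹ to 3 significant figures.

5.50 × 10⁻³ rad s⁻¹

ΔT = -3.6 K, ΔS = -0.79 psu (deep − shallow).
Δρ/ρ₀ = −αΔT + βΔS = 9.00 × 10⁻⁴ − 5.609 × 10⁻⁴ = 3.391 × 10⁻⁴, so Δρ ≈ 0.3479 kg m⁻³.
N² = (g/ρ₀)·Δρ/Δz = g·(Δρ/ρ₀)/Δz = 9.81 × 3.391 × 10⁻⁴ / 110 = 3.0242 × 10⁻⁵ s⁻².
N = √(3.0242 × 10⁻⁵) = 5.4993 × 10⁻³ rad s⁻¹ ≈ 5.50 × 10⁻³ rad s⁻¹.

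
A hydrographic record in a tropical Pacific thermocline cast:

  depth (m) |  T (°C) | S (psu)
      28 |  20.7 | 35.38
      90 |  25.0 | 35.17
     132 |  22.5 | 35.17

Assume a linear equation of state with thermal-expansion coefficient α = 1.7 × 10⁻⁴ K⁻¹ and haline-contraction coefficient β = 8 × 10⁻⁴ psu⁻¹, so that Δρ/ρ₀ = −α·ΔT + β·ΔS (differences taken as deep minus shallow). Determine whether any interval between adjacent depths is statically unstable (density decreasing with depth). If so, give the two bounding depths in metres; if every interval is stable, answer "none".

28–90 m

Evaluate Δρ/ρ₀ = −αΔT + βΔS across each adjacent pair:
  28–90 m: −αΔT+βΔS = −(1.7 × 10⁻⁴)(+4.3)+(8 × 10⁻⁴)(-0.21) = -9.0 × 10⁻⁴ → UNSTABLE
  90–132 m: −αΔT+βΔS = −(1.7 × 10⁻⁴)(-2.5)+(8 × 10⁻⁴)(+0.00) = 4.3 × 10⁻⁴ → stable
The 28–90 m interval has Δρ < 0: lighter water underlies denser water.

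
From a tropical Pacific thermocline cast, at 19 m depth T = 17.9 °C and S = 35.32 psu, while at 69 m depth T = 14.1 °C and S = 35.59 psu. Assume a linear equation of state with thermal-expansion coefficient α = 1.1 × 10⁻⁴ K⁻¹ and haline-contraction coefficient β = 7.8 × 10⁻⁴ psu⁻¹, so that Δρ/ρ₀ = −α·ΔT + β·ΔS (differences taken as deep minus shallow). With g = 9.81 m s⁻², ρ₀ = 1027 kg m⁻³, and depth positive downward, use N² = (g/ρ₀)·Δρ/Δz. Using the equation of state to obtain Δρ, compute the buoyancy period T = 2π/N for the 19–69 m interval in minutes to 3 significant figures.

ΔT = -3.8 K, ΔS = +0.27 psu (deep − shallow).
Δρ/ρ₀ = −αΔT + βΔS = 4.18 × 10⁻⁴ + 2.106 × 10⁻⁴ = 6.286 × 10⁻⁴, so Δρ ≈ 0.6456 kg m⁻³.
N² = (g/ρ₀)·Δρ/Δz = g·(Δρ/ρ₀)/Δz = 9.81 × 6.286 × 10⁻⁴ / 50 = 1.2333 × 10⁻⁴ s⁻².
N = √(1.2333 × 10⁻⁴) = 0.011105 rad s⁻¹ → T = 2π/N = 565.80 s = 9.4300 min ≈ 9.43 min.

9.43 min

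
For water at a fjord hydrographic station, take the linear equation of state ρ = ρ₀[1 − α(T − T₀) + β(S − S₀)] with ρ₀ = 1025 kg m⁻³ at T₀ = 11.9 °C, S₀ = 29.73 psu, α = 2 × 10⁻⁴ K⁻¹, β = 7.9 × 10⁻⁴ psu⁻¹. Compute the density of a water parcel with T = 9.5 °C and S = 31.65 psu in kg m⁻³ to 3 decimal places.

1027.047 kg m⁻³

T − T₀ = -2.4 K, S − S₀ = +1.92 psu.
Bracket = 1 − α·(-2.4) + β·(+1.92) = 1 + (1.9968 × 10⁻³) = 1.0019968.
ρ = 1025 × 1.0019968 = 1027.047 kg m⁻³.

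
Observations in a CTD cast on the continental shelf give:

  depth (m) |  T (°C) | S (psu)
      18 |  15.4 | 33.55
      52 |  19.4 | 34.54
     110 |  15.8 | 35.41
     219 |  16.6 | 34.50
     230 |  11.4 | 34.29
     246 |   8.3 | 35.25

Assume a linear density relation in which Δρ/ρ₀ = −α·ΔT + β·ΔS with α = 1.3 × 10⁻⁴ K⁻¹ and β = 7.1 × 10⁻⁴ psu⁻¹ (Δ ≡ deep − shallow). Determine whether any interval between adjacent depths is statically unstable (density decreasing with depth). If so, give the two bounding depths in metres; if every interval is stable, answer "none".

Evaluate Δρ/ρ₀ = −αΔT + βΔS across each adjacent pair:
  18–52 m: −αΔT+βΔS = −(1.3 × 10⁻⁴)(+4.0)+(7.1 × 10⁻⁴)(+0.99) = 1.8 × 10⁻⁴ → stable
  52–110 m: −αΔT+βΔS = −(1.3 × 10⁻⁴)(-3.6)+(7.1 × 10⁻⁴)(+0.87) = 1.1 × 10⁻³ → stable
  110–219 m: −αΔT+βΔS = −(1.3 × 10⁻⁴)(+0.8)+(7.1 × 10⁻⁴)(-0.91) = -7.5 × 10⁻⁴ → UNSTABLE
  219–230 m: −αΔT+βΔS = −(1.3 × 10⁻⁴)(-5.2)+(7.1 × 10⁻⁴)(-0.21) = 5.3 × 10⁻⁴ → stable
  230–246 m: −αΔT+βΔS = −(1.3 × 10⁻⁴)(-3.1)+(7.1 × 10⁻⁴)(+0.96) = 1.1 × 10⁻³ → stable
The 110–219 m interval has Δρ < 0: lighter water underlies denser water.

110–219 m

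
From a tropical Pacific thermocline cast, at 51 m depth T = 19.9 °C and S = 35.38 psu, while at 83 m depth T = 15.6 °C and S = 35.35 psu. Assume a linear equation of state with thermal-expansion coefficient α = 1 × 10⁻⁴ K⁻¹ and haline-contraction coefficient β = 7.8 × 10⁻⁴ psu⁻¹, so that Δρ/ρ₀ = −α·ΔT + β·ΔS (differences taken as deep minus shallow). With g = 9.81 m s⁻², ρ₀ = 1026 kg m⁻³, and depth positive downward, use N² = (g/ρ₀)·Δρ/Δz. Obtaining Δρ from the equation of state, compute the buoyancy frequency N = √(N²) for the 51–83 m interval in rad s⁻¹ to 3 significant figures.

0.0112 rad s⁻¹

ΔT = -4.3 K, ΔS = -0.03 psu (deep − shallow).
Δρ/ρ₀ = −αΔT + βΔS = 4.30 × 10⁻⁴ − 2.34 × 10⁻⁵ = 4.066 × 10⁻⁴, so Δρ ≈ 0.4172 kg m⁻³.
N² = (g/ρ₀)·Δρ/Δz = g·(Δρ/ρ₀)/Δz = 9.81 × 4.066 × 10⁻⁴ / 32 = 1.2465 × 10⁻⁴ s⁻².
N = √(1.2465 × 10⁻⁴) = 0.011165 rad s⁻¹ ≈ 0.0112 rad s⁻¹.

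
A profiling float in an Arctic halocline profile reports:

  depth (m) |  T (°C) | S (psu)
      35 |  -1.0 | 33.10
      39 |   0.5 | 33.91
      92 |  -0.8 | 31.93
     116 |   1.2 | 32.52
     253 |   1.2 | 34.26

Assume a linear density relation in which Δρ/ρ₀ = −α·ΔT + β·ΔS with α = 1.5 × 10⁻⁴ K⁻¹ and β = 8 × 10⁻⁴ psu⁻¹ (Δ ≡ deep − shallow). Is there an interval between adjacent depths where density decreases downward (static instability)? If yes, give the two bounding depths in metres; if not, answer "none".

Evaluate Δρ/ρ₀ = −αΔT + βΔS across each adjacent pair:
  35–39 m: −αΔT+βΔS = −(1.5 × 10⁻⁴)(+1.5)+(8 × 10⁻⁴)(+0.81) = 4.2 × 10⁻⁴ → stable
  39–92 m: −αΔT+βΔS = −(1.5 × 10⁻⁴)(-1.3)+(8 × 10⁻⁴)(-1.98) = -1.4 × 10⁻³ → UNSTABLE
  92–116 m: −αΔT+βΔS = −(1.5 × 10⁻⁴)(+2.0)+(8 × 10⁻⁴)(+0.59) = 1.7 × 10⁻⁴ → stable
  116–253 m: −αΔT+βΔS = −(1.5 × 10⁻⁴)(+0.0)+(8 × 10⁻⁴)(+1.74) = 1.4 × 10⁻³ → stable
The 39–92 m interval has Δρ < 0: lighter water underlies denser water.

39–92 m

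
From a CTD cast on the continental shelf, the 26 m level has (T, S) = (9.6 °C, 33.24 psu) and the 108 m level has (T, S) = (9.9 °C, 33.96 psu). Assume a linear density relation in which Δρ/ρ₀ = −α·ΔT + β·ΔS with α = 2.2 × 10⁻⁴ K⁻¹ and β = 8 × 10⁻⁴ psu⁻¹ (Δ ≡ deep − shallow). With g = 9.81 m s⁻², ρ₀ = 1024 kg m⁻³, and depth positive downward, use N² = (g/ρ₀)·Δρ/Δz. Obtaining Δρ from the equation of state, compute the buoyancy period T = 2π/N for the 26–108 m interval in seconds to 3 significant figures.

ΔT = +0.3 K, ΔS = +0.72 psu (deep − shallow).
Δρ/ρ₀ = −αΔT + βΔS = -6.60 × 10⁻⁵ + 5.76 × 10⁻⁴ = 5.10 × 10⁻⁴, so Δρ ≈ 0.5222 kg m⁻³.
N² = (g/ρ₀)·Δρ/Δz = g·(Δρ/ρ₀)/Δz = 9.81 × 5.10 × 10⁻⁴ / 82 = 6.1013 × 10⁻⁵ s⁻².
N = √(6.1013 × 10⁻⁵) = 7.8111 × 10⁻³ rad s⁻¹ → T = 2π/N = 804.39 s ≈ 804 s.

804 s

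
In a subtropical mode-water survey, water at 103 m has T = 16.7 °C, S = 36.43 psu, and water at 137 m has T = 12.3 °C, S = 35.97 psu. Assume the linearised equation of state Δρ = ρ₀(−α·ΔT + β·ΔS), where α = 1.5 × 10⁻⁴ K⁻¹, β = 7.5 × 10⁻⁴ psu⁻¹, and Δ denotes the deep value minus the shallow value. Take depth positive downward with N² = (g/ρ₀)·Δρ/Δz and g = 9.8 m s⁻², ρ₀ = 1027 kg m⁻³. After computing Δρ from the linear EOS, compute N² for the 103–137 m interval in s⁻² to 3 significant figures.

ΔT = -4.4 K, ΔS = -0.46 psu (deep − shallow).
Δρ/ρ₀ = −αΔT + βΔS = 6.60 × 10⁻⁴ − 3.45 × 10⁻⁴ = 3.15 × 10⁻⁴, so Δρ ≈ 0.3235 kg m⁻³.
N² = (g/ρ₀)·Δρ/Δz = g·(Δρ/ρ₀)/Δz = 9.8 × 3.15 × 10⁻⁴ / 34 = 9.0794 × 10⁻⁵ s⁻² ≈ 9.08 × 10⁻⁵ s⁻².

9.08 × 10⁻⁵ s⁻²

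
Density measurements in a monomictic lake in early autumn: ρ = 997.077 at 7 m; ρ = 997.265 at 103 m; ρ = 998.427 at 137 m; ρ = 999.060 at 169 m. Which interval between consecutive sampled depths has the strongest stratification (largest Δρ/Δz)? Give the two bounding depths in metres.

103–137 m

Compute the density gradient over each adjacent pair:
  7–103 m: Δρ/Δz = 0.188/96 = 2.0 × 10⁻³ kg m⁻⁴
  103–137 m: Δρ/Δz = 1.162/34 = 0.034 kg m⁻⁴
  137–169 m: Δρ/Δz = 0.633/32 = 0.020 kg m⁻⁴
The largest gradient is in the 103–137 m interval — the pycnocline.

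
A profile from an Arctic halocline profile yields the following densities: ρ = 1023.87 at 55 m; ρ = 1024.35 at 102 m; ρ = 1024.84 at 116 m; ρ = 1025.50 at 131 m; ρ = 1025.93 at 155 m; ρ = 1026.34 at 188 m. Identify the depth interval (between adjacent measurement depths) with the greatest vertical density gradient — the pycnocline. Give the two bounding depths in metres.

116–131 m

Compute the density gradient over each adjacent pair:
  55–102 m: Δρ/Δz = 0.48/47 = 0.010 kg m⁻⁴
  102–116 m: Δρ/Δz = 0.49/14 = 0.035 kg m⁻⁴
  116–131 m: Δρ/Δz = 0.66/15 = 0.044 kg m⁻⁴
  131–155 m: Δρ/Δz = 0.43/24 = 0.018 kg m⁻⁴
  155–188 m: Δρ/Δz = 0.41/33 = 0.012 kg m⁻⁴
The largest gradient is in the 116–131 m interval — the pycnocline.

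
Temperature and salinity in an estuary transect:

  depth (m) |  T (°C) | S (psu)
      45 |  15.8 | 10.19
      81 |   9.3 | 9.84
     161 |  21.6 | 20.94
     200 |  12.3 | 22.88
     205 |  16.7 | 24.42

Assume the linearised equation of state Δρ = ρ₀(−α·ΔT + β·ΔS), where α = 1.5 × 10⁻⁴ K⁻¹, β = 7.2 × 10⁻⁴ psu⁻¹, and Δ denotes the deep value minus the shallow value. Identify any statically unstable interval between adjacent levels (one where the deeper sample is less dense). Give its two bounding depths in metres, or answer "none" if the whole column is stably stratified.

none

Evaluate Δρ/ρ₀ = −αΔT + βΔS across each adjacent pair:
  45–81 m: −αΔT+βΔS = −(1.5 × 10⁻⁴)(-6.5)+(7.2 × 10⁻⁴)(-0.35) = 7.2 × 10⁻⁴ → stable
  81–161 m: −αΔT+βΔS = −(1.5 × 10⁻⁴)(+12.3)+(7.2 × 10⁻⁴)(+11.10) = 6.1 × 10⁻³ → stable
  161–200 m: −αΔT+βΔS = −(1.5 × 10⁻⁴)(-9.3)+(7.2 × 10⁻⁴)(+1.94) = 2.8 × 10⁻³ → stable
  200–205 m: −αΔT+βΔS = −(1.5 × 10⁻⁴)(+4.4)+(7.2 × 10⁻⁴)(+1.54) = 4.5 × 10⁻⁴ → stable
Every interval has Δρ > 0: the column is stably stratified throughout.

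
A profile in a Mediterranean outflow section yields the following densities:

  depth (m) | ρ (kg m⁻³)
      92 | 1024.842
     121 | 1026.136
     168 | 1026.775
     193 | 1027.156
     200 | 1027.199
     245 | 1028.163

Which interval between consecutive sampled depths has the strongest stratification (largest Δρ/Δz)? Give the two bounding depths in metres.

92–121 m

Compute the density gradient over each adjacent pair:
  92–121 m: Δρ/Δz = 1.294/29 = 0.045 kg m⁻⁴
  121–168 m: Δρ/Δz = 0.639/47 = 0.014 kg m⁻⁴
  168–193 m: Δρ/Δz = 0.381/25 = 0.015 kg m⁻⁴
  193–200 m: Δρ/Δz = 0.043/7 = 6.1 × 10⁻³ kg m⁻⁴
  200–245 m: Δρ/Δz = 0.964/45 = 0.021 kg m⁻⁴
The largest gradient is in the 92–121 m interval — the pycnocline.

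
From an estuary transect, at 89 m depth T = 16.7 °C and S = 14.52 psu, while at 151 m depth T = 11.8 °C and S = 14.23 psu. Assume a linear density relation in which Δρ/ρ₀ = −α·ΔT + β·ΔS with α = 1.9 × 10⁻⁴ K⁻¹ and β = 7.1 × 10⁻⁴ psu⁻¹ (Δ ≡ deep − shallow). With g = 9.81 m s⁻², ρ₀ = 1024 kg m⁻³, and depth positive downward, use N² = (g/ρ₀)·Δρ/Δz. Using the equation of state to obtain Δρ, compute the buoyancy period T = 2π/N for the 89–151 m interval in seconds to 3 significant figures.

ΔT = -4.9 K, ΔS = -0.29 psu (deep − shallow).
Δρ/ρ₀ = −αΔT + βΔS = 9.31 × 10⁻⁴ − 2.059 × 10⁻⁴ = 7.251 × 10⁻⁴, so Δρ ≈ 0.7425 kg m⁻³.
N² = (g/ρ₀)·Δρ/Δz = g·(Δρ/ρ₀)/Δz = 9.81 × 7.251 × 10⁻⁴ / 62 = 1.1473 × 10⁻⁴ s⁻².
N = √(1.1473 × 10⁻⁴) = 0.010711 rad s⁻¹ → T = 2π/N = 586.61 s ≈ 587 s.

587 s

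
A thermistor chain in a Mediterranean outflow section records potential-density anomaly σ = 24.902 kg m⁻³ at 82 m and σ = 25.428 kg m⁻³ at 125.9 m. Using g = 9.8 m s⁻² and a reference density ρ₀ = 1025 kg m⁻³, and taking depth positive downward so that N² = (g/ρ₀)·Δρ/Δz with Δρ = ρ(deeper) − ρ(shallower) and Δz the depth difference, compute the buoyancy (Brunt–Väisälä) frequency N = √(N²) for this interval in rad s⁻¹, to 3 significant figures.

0.0107 rad s⁻¹

Δρ = 1025.428 − 1024.902 = 0.526 kg m⁻³ over Δz = 125.9 − 82 = 43.9 m.
N² = (9.8/1025) × (0.526/43.9) = 1.1456 × 10⁻⁴ s⁻².
N = √(1.1456 × 10⁻⁴) = 0.010703 rad s⁻¹ ≈ 0.0107 rad s⁻¹.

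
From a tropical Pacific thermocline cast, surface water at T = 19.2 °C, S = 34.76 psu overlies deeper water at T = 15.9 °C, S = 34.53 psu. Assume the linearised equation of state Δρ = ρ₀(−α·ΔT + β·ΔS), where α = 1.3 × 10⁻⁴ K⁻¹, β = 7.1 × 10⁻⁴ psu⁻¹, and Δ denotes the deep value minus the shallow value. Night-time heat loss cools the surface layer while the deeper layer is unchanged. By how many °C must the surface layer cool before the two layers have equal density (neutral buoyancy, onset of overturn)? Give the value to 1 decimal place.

Neutral buoyancy requires Δρ = 0, i.e. −α(T_deep − T_surf′) + β(S_deep − S_surf) = 0.
T_surf′ = T_deep − (β/α)·ΔS = 15.9 − (7.1 × 10⁻⁴/1.3 × 10⁻⁴)·(-0.23) = 17.156 °C.
Cooling required: 19.2 − (17.156) = 2.044 °C.

2.0 °C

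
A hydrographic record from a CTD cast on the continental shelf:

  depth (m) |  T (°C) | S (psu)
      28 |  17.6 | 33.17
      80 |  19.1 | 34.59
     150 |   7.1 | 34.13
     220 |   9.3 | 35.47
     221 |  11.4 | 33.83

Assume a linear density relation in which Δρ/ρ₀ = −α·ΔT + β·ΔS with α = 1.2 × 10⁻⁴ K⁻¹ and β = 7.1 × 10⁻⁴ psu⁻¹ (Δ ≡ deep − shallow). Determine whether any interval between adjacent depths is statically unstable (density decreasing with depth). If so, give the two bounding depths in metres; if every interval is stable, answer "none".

220–221 m

Evaluate Δρ/ρ₀ = −αΔT + βΔS across each adjacent pair:
  28–80 m: −αΔT+βΔS = −(1.2 × 10⁻⁴)(+1.5)+(7.1 × 10⁻⁴)(+1.42) = 8.3 × 10⁻⁴ → stable
  80–150 m: −αΔT+βΔS = −(1.2 × 10⁻⁴)(-12.0)+(7.1 × 10⁻⁴)(-0.46) = 1.1 × 10⁻³ → stable
  150–220 m: −αΔT+βΔS = −(1.2 × 10⁻⁴)(+2.2)+(7.1 × 10⁻⁴)(+1.34) = 6.9 × 10⁻⁴ → stable
  220–221 m: −αΔT+βΔS = −(1.2 × 10⁻⁴)(+2.1)+(7.1 × 10⁻⁴)(-1.64) = -1.4 × 10⁻³ → UNSTABLE
The 220–221 m interval has Δρ < 0: lighter water underlies denser water.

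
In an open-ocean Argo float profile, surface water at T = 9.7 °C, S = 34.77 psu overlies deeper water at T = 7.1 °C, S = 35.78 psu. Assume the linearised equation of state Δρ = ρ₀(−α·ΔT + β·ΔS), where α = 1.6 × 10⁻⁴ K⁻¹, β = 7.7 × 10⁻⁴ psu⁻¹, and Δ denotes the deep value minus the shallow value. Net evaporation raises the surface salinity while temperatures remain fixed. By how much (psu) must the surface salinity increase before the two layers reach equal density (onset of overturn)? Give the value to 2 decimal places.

1.55 psu

Neutral buoyancy requires −α(T_deep − T_surf) + β(S_deep − S_surf′) = 0.
S_surf′ = S_deep − (α/β)·ΔT = 35.78 − (1.6 × 10⁻⁴/7.7 × 10⁻⁴)·(-2.6) = 36.3203 psu.
Increase required: 36.3203 − 34.77 = 1.5503 psu.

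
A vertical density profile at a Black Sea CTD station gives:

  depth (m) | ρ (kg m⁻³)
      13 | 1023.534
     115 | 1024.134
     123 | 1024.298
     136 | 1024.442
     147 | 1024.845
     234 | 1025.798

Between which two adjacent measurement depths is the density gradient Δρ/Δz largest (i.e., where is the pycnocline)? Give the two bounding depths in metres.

Compute the density gradient over each adjacent pair:
  13–115 m: Δρ/Δz = 0.600/102 = 5.9 × 10⁻³ kg m⁻⁴
  115–123 m: Δρ/Δz = 0.164/8 = 0.021 kg m⁻⁴
  123–136 m: Δρ/Δz = 0.144/13 = 0.011 kg m⁻⁴
  136–147 m: Δρ/Δz = 0.403/11 = 0.037 kg m⁻⁴
  147–234 m: Δρ/Δz = 0.953/87 = 0.011 kg m⁻⁴
The largest gradient is in the 136–147 m interval — the pycnocline.

136–147 m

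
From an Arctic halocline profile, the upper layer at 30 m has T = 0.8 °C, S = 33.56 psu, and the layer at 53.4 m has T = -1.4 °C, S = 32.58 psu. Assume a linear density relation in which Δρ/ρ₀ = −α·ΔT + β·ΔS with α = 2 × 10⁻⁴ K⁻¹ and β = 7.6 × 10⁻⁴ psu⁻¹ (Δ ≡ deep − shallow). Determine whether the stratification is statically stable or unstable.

unstable

ΔT = -1.4 − 0.8 = -2.2 K and ΔS = 32.58 − 33.56 = -0.98 psu (deep − shallow).
−αΔT = 4.40 × 10⁻⁴; βΔS = -7.448 × 10⁻⁴; sum Δρ/ρ₀ = -3.048 × 10⁻⁴.
Δρ/ρ₀ < 0, so Δρ < 0: deeper water is lighter → statically unstable; the column would overturn.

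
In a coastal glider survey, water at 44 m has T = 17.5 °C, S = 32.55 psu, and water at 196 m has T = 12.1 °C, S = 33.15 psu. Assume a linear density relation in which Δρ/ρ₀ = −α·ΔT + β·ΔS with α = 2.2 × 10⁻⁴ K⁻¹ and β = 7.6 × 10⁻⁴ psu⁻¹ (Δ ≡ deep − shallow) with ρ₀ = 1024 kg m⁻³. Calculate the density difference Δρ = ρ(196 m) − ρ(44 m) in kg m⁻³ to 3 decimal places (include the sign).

+1.683 kg m⁻³

ΔT = -5.4 K, ΔS = +0.60 psu (deep − shallow).
Δρ/ρ₀ = −(2.2 × 10⁻⁴)(-5.4) + (7.6 × 10⁻⁴)(+0.60) = 1.644 × 10⁻³.
Δρ = 1024 × (1.644 × 10⁻³) = +1.683 kg m⁻³.
Positive Δρ: denser below, stable.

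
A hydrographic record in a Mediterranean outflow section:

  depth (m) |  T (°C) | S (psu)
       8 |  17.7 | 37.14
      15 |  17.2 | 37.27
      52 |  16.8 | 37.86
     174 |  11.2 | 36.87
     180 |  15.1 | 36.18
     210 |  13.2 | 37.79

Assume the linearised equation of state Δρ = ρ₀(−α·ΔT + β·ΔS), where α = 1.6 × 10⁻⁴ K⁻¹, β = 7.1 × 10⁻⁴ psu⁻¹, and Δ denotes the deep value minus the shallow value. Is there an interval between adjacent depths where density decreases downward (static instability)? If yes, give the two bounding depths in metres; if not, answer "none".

174–180 m

Evaluate Δρ/ρ₀ = −αΔT + βΔS across each adjacent pair:
  8–15 m: −αΔT+βΔS = −(1.6 × 10⁻⁴)(-0.5)+(7.1 × 10⁻⁴)(+0.13) = 1.7 × 10⁻⁴ → stable
  15–52 m: −αΔT+βΔS = −(1.6 × 10⁻⁴)(-0.4)+(7.1 × 10⁻⁴)(+0.59) = 4.8 × 10⁻⁴ → stable
  52–174 m: −αΔT+βΔS = −(1.6 × 10⁻⁴)(-5.6)+(7.1 × 10⁻⁴)(-0.99) = 1.9 × 10⁻⁴ → stable
  174–180 m: −αΔT+βΔS = −(1.6 × 10⁻⁴)(+3.9)+(7.1 × 10⁻⁴)(-0.69) = -1.1 × 10⁻³ → UNSTABLE
  180–210 m: −αΔT+βΔS = −(1.6 × 10⁻⁴)(-1.9)+(7.1 × 10⁻⁴)(+1.61) = 1.4 × 10⁻³ → stable
The 174–180 m interval has Δρ < 0: lighter water underlies denser water.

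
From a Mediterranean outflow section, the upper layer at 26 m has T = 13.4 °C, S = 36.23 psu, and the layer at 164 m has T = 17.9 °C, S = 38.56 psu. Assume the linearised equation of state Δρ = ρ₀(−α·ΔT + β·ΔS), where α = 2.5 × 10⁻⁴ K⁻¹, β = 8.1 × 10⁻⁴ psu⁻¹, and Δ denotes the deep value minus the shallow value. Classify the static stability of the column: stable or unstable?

stable

ΔT = 17.9 − 13.4 = +4.5 K and ΔS = 38.56 − 36.23 = +2.33 psu (deep − shallow).
−αΔT = -1.125 × 10⁻³; βΔS = 1.8873 × 10⁻³; sum Δρ/ρ₀ = 7.623 × 10⁻⁴.
Δρ/ρ₀ > 0, so Δρ > 0: deeper water is denser → statically stable.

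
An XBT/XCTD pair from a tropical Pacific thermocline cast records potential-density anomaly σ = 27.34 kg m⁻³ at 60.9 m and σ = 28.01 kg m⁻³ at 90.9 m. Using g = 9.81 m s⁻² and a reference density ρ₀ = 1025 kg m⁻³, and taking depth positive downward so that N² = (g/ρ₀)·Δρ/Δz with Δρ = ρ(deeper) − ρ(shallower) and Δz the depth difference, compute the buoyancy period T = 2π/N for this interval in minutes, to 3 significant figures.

7.16 min

Δρ = 1028.01 − 1027.34 = 0.67 kg m⁻³ over Δz = 90.9 − 60.9 = 30 m.
N² = (9.81/1025) × (0.67/30) = 2.1375 × 10⁻⁴ s⁻².
N = √(2.1375 × 10⁻⁴) = 0.014620 rad s⁻¹, so T = 2π/N = 429.77 s = 7.1628 min ≈ 7.16 min.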